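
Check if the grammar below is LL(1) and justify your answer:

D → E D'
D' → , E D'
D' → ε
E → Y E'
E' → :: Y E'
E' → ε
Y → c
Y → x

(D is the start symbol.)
Yes, the grammar is LL(1).

Relevant sets:
  FOLLOW(D') = { $ }
  FOLLOW(E') = { $, ',' }

For D':
  PREDICT(D' → ',' E D') = { ',' }
  PREDICT(D' → ε) = { $ }
For E':
  PREDICT(E' → :: Y E') = { '::' }
  PREDICT(E' → ε) = { $, ',' }
For Y:
  PREDICT(Y → c) = { 'c' }
  PREDICT(Y → x) = { 'x' }
D, E have a single production, so nothing to check there.

All predict sets are disjoint. The grammar IS LL(1).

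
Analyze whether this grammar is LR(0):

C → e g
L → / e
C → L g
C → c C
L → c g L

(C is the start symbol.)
Yes, the grammar is LR(0)

A grammar is LR(0) if no state in the canonical LR(0) collection has:
  - both a shift item (dot before a terminal) and a complete item (shift-reduce conflict), or
  - two or more complete items (reduce-reduce conflict; the accept item [C' → C .] counts as a complete item here).

Augment with C' → C and build the canonical LR(0) collection (I0 = CLOSURE({[C' → . C]}), then GOTO on every symbol after a dot until no new states appear). It has 13 states:
  I0: { [C → . L g], [C → . c C], [C → . e g], [C' → . C], [L → . / e], [L → . c g L] }  — shift
  I1: { [L → / . e] }  — shift
  I2: { [C' → C .] }  — accept
  I3: { [C → L . g] }  — shift
  I4: { [C → . L g], [C → . c C], [C → . e g], [C → c . C], [L → . / e], [L → . c g L], [L → c . g L] }  — shift
  I5: { [C → e . g] }  — shift
  I6: { [C → e g .] }  — reduce
  I7: { [C → c C .] }  — reduce
  I8: { [L → . / e], [L → . c g L], [L → c g . L] }  — shift
  I9: { [L → c g L .] }  — reduce
  I10: { [L → c . g L] }  — shift
  I11: { [C → L g .] }  — reduce
  I12: { [L → / e .] }  — reduce

Every state is either a pure shift/goto state or contains exactly one complete item and nothing to shift — no conflicts. The grammar is LR(0).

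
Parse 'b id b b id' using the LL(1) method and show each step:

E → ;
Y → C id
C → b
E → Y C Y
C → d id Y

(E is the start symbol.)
LL(1) parsing maintains a stack (initially the start symbol over $) and the input. At each step: if the stack top is a terminal, match it against the current input token; if it is a non-terminal N, replace it with the RHS of M[N, lookahead] (the unique production whose predict set contains the lookahead).

Stack is shown with the top on the left.

Stack       Input          Action
---------------------------------
E $         b id b b id $  output E → Y C Y
Y C Y $     b id b b id $  output Y → C id
C id C Y $  b id b b id $  output C → b
b id C Y $  b id b b id $  match 'b'
id C Y $    id b b id $    match 'id'
C Y $       b b id $       output C → b
b Y $       b b id $       match 'b'
Y $         b id $         output Y → C id
C id $      b id $         output C → b
b id $      b id $         match 'b'
id $        id $           match 'id'
$           $              accept

The string is accepted.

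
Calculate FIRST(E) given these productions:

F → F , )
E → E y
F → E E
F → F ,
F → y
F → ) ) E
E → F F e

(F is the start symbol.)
FIRST sets of the other non-terminals involved (by the same procedure, iterated to a fixed point):
  FIRST(F) = { ')', 'y' }

From E → E y:
  - E is the symbol being defined: contributes nothing new
    E is not nullable, so stop
From E → F F e:
  - F is a non-terminal: add FIRST(F) \ {ε} = { ')', 'y' }
    F is not nullable, so stop

Collecting: FIRST(E) = { ')', 'y' }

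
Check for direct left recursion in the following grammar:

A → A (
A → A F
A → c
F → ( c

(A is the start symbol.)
Yes, A is left-recursive

A → A (: LEFT RECURSIVE (starts with A)
A → A F: LEFT RECURSIVE (starts with A)
A → c: starts with c
F → ( c: starts with '('

The grammar has direct left recursion on: A.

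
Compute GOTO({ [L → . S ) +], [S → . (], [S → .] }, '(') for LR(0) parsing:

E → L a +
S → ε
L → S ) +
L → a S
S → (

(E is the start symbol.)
GOTO(I, '(') = CLOSURE({ [A → αX.β] : [A → α.Xβ] ∈ I, X = '(' })

Items with dot before '(', with the dot advanced:
  [S → . (] → [S → ( .]
Closure adds nothing (no advanced item has the dot before a non-terminal).

GOTO = { [S → ( .] }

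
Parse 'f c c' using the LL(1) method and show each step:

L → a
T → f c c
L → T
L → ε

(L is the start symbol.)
LL(1) parsing maintains a stack (initially the start symbol over $) and the input. At each step: if the stack top is a terminal, match it against the current input token; if it is a non-terminal N, replace it with the RHS of M[N, lookahead] (the unique production whose predict set contains the lookahead).

Stack is shown with the top on the left.

Stack    Input    Action
------------------------
L $      f c c $  output L → T
T $      f c c $  output T → f c c
f c c $  f c c $  match 'f'
c c $    c c $    match 'c'
c $      c $      match 'c'
$        $        accept

The string is accepted.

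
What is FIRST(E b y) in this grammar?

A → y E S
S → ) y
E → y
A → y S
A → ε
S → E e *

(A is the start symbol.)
{ 'y' }

FIRST sets of the non-terminals involved (from the grammar, by fixed-point iteration):
  FIRST(E) = { 'y' }

To compute FIRST(E b y), process the symbols left to right:
Symbol E is a non-terminal. Add FIRST(E) \ {ε} = { 'y' }
E is not nullable (ε ∉ FIRST(E)), so stop here.
FIRST(E b y) = { 'y' }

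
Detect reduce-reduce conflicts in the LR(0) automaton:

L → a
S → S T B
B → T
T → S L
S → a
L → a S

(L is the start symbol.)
Augment with L' → L and build the canonical LR(0) collection (I0 = CLOSURE({[L' → . L]}), then GOTO on every symbol after a dot until no new states appear). It has 11 states:
  I0: { [L → . a S], [L → . a], [L' → . L] }  — shift
  I1: { [L' → L .] }  — accept
  I2: { [L → a . S], [L → a .], [S → . S T B], [S → . a] }  — shift, reduce
  I3: { [L → a S .], [S → . S T B], [S → . a], [S → S . T B], [T → . S L] }  — shift, reduce
  I4: { [S → a .] }  — reduce
  I5: { [L → . a S], [L → . a], [S → . S T B], [S → . a], [S → S . T B], [T → . S L], [T → S . L] }  — shift
  I6: { [B → . T], [S → . S T B], [S → . a], [S → S T . B], [T → . S L] }  — shift
  I7: { [S → S T B .] }  — reduce
  I8: { [B → T .] }  — reduce
  I9: { [T → S L .] }  — reduce
  I10: { [L → a . S], [L → a .], [S → . S T B], [S → . a], [S → a .] }  — shift, 2 reduces

I10 contains complete items [L → a .], [S → a .] — reduce-reduce conflict.

Answer: Yes — I10: [L → a .] vs [S → a .]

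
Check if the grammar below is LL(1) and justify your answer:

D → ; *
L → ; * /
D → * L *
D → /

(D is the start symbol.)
Yes, the grammar is LL(1).

A grammar is LL(1) if for each non-terminal N with multiple productions, the predict sets of those productions are pairwise disjoint, where PREDICT(N → α) = (FIRST(α) \ {ε}) ∪ (FOLLOW(N) if α ⇒* ε).

For D:
  PREDICT(D → ';' '*') = { ';' }
  PREDICT(D → '*' L '*') = { '*' }
  PREDICT(D → '/') = { '/' }
L has a single production, so nothing to check there.

All predict sets are disjoint. The grammar IS LL(1).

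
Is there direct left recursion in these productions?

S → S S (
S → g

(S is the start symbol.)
S → S S (: LEFT RECURSIVE (starts with S)
S → g: starts with g

The grammar has direct left recursion on: S.

Answer: Yes, S is left-recursive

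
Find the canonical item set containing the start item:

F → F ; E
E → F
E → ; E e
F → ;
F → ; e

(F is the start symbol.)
First, augment the grammar with F' → F
I₀ = CLOSURE({ [F' → . F] }):
  [F' → . F] has the dot before F: add [F → . F ; E], [F → . ;], [F → . ; e]
No further items can be added.

I₀ = { [F → . ; e], [F → . ;], [F → . F ; E], [F' → . F] }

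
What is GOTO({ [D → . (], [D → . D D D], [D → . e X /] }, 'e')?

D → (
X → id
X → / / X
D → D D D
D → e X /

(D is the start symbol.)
{ [D → e . X /], [X → . / / X], [X → . id] }

GOTO(I, 'e') = CLOSURE({ [A → αX.β] : [A → α.Xβ] ∈ I, X = 'e' })

Items with dot before 'e', with the dot advanced:
  [D → . e X /] → [D → e . X /]
Closure of the advanced items:
  [D → e . X /] has the dot before X: add [X → . id], [X → . / / X]

GOTO = { [D → e . X /], [X → . / / X], [X → . id] }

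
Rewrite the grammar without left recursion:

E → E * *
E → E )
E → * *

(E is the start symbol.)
E is directly left-recursive. The standard transformation for
  A → A α₁ | ... | A α_m | β₁ | ... | β_n
is
  A  → β₁ A' | ... | β_n A'
  A' → α₁ A' | ... | α_m A' | ε

E → * * becomes E → * * E'
E → E * * becomes E' → * * E'
E → E ) becomes E' → ) E'
Add E' → ε

Resulting grammar:
E → * * E'
E' → * * E'
E' → ) E'
E' → ε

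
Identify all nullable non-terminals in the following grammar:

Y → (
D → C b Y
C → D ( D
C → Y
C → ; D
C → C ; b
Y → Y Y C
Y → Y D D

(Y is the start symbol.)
None

There are no ε-productions, so no non-terminal can derive ε.
No non-terminals are nullable.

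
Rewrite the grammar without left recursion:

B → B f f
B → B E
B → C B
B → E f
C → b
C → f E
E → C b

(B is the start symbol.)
B → C B B'
B → E f B'
B' → f f B'
B' → E B'
B' → ε
C → b
C → f E
E → C b

B is directly left-recursive. The standard transformation for
  A → A α₁ | ... | A α_m | β₁ | ... | β_n
is
  A  → β₁ A' | ... | β_n A'
  A' → α₁ A' | ... | α_m A' | ε

B → C B becomes B → C B B'
B → E f becomes B → E f B'
B → B f f becomes B' → f f B'
B → B E becomes B' → E B'
Add B' → ε

Productions for other non-terminals are unchanged:
  C → b
  C → f E
  E → C b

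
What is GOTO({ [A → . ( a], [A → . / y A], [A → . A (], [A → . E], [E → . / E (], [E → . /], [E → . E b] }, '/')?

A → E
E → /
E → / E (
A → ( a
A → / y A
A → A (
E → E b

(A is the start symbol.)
{ [A → / . y A], [E → . / E (], [E → . /], [E → . E b], [E → / . E (], [E → / .] }

GOTO(I, '/') = CLOSURE({ [A → αX.β] : [A → α.Xβ] ∈ I, X = '/' })

Items with dot before '/', with the dot advanced:
  [A → . / y A] → [A → / . y A]
  [E → . /] → [E → / .]
  [E → . / E (] → [E → / . E (]
Closure of the advanced items:
  [E → / . E (] has the dot before E: add [E → . /], [E → . / E (], [E → . E b]

GOTO = { [A → / . y A], [E → . / E (], [E → . /], [E → . E b], [E → / . E (], [E → / .] }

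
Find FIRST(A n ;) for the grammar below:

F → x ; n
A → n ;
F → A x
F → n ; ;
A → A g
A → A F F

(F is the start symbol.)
FIRST sets of the non-terminals involved (from the grammar, by fixed-point iteration):
  FIRST(A) = { 'n' }

To compute FIRST(A n ;), process the symbols left to right:
Symbol A is a non-terminal. Add FIRST(A) \ {ε} = { 'n' }
A is not nullable (ε ∉ FIRST(A)), so stop here.
FIRST(A n ;) = { 'n' }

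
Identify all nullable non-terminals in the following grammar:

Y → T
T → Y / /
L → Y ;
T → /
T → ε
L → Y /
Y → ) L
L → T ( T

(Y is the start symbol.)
A non-terminal is nullable if it can derive ε (the empty string): either it has an ε-production, or it has a production whose right-hand side consists entirely of nullable non-terminals.

ε-productions: T → ε
So T is immediately nullable.
Y → T: every symbol on the right is nullable, so Y is nullable too.
No further non-terminal can be added: every production for the remaining non-terminals contains a terminal or a non-nullable non-terminal.
Nullable = { 'T', 'Y' }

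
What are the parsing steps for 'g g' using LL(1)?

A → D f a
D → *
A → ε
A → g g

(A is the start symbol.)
Stack is shown with the top on the left.

Stack  Input  Action
--------------------
A $    g g $  output A → g g
g g $  g g $  match 'g'
g $    g $    match 'g'
$      $      accept

The string is accepted.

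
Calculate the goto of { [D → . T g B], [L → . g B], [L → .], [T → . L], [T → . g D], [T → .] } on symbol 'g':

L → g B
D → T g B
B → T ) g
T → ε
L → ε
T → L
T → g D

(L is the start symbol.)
{ [B → . T ) g], [D → . T g B], [L → . g B], [L → .], [L → g . B], [T → . L], [T → . g D], [T → .], [T → g . D] }

GOTO(I, 'g') = CLOSURE({ [A → αX.β] : [A → α.Xβ] ∈ I, X = 'g' })

Items with dot before 'g', with the dot advanced:
  [L → . g B] → [L → g . B]
  [T → . g D] → [T → g . D]
Closure of the advanced items:
  [L → g . B] has the dot before B: add [B → . T ) g]
  [T → g . D] has the dot before D: add [D → . T g B]
  [B → . T ) g] has the dot before T: add [T → .], [T → . L], [T → . g D]
  [T → . L] has the dot before L: add [L → . g B], [L → .]

GOTO = { [B → . T ) g], [D → . T g B], [L → . g B], [L → .], [L → g . B], [T → . L], [T → . g D], [T → .], [T → g . D] }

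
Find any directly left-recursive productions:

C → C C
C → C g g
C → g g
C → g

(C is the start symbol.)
C → C C: LEFT RECURSIVE (starts with C)
C → C g g: LEFT RECURSIVE (starts with C)
C → g g: starts with g
C → g: starts with g

The grammar has direct left recursion on: C.

Answer: Yes, C is left-recursive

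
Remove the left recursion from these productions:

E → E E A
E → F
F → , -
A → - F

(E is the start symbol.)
E → F E'
E' → E A E'
E' → ε
F → , -
A → - F

E is directly left-recursive. The standard transformation for
  A → A α₁ | ... | A α_m | β₁ | ... | β_n
is
  A  → β₁ A' | ... | β_n A'
  A' → α₁ A' | ... | α_m A' | ε

E → F becomes E → F E'
E → E E A becomes E' → E A E'
Add E' → ε

Productions for other non-terminals are unchanged:
  F → , -
  A → - F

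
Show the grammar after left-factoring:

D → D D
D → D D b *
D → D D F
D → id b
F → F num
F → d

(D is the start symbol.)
Left-factoring transforms A → αβ₁ | αβ₂ into A → αA' and A' → β₁ | β₂
(α is the longest common prefix among the alternatives). Repeat until
no nonterminal has two alternatives with a common prefix.

Round 1: D has alternatives sharing prefix 'D D'. Introduce D': D → D D D'
  Add: D' → ε
  Add: D' → b *
  Add: D' → F

No remaining common prefixes — done.

Resulting grammar:
D → D D D'
D' → ε
D' → b *
D' → F
D → id b
F → F num
F → d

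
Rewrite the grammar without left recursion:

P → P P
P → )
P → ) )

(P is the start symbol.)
P → ) P'
P → ) ) P'
P' → P P'
P' → ε

P is directly left-recursive. The standard transformation for
  A → A α₁ | ... | A α_m | β₁ | ... | β_n
is
  A  → β₁ A' | ... | β_n A'
  A' → α₁ A' | ... | α_m A' | ε

P → ) becomes P → ) P'
P → ) ) becomes P → ) ) P'
P → P P becomes P' → P P'
Add P' → ε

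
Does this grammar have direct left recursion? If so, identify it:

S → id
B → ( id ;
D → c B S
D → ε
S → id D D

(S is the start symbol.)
No direct left recursion

S → id: starts with id
B → ( id ;: starts with '('
D → c B S: starts with c
D → ε: starts with ε
S → id D D: starts with id

No direct left recursion found.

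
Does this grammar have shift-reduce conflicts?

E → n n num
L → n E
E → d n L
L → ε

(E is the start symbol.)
A shift-reduce conflict occurs when an LR(0) state has both:
  - a complete (reduce) item [A → α .] (dot at the end), and
  - a shift item [B → β . c γ] (dot before a terminal).

Augment with E' → E and build the canonical LR(0) collection (I0 = CLOSURE({[E' → . E]}), then GOTO on every symbol after a dot until no new states appear). It has 10 states:
  I0: { [E → . d n L], [E → . n n num], [E' → . E] }  — shift
  I1: { [E' → E .] }  — accept
  I2: { [E → d . n L] }  — shift
  I3: { [E → n . n num] }  — shift
  I4: { [E → n n . num] }  — shift
  I5: { [E → n n num .] }  — reduce
  I6: { [E → d n . L], [L → . n E], [L → .] }  — shift, reduce
  I7: { [E → d n L .] }  — reduce
  I8: { [E → . d n L], [E → . n n num], [L → n . E] }  — shift
  I9: { [L → n E .] }  — reduce

I6 contains reduce item [L → .] and shift item [L → . n E] — shift-reduce conflict.

Answer: Yes — I6: [L → .] vs [L → . n E]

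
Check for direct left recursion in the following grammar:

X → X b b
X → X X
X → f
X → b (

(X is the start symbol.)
X → X b b: LEFT RECURSIVE (starts with X)
X → X X: LEFT RECURSIVE (starts with X)
X → f: starts with f
X → b (: starts with b

The grammar has direct left recursion on: X.

Answer: Yes, X is left-recursive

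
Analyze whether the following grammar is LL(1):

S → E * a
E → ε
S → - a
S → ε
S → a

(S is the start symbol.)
Yes, the grammar is LL(1).

Relevant sets:
  FIRST(E) = { ε }
  FOLLOW(S) = { $ }

For S:
  PREDICT(S → E '*' a) = { '*' }
  PREDICT(S → '-' a) = { '-' }
  PREDICT(S → ε) = { $ }
  PREDICT(S → a) = { 'a' }
E has a single production, so nothing to check there.

All predict sets are disjoint. The grammar IS LL(1).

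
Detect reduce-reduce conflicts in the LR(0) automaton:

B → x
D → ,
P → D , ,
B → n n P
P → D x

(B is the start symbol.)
No reduce-reduce conflicts

A reduce-reduce conflict occurs when an LR(0) state has two complete items [A → α .] and [B → β .] — both call for a reduction, and with no lookahead the parser cannot choose between them.

Augment with B' → B and build the canonical LR(0) collection (I0 = CLOSURE({[B' → . B]}), then GOTO on every symbol after a dot until no new states appear). It has 11 states:
  I0: { [B → . n n P], [B → . x], [B' → . B] }  — shift
  I1: { [B' → B .] }  — accept
  I2: { [B → n . n P] }  — shift
  I3: { [B → x .] }  — reduce
  I4: { [B → n n . P], [D → . ,], [P → . D , ,], [P → . D x] }  — shift
  I5: { [D → , .] }  — reduce
  I6: { [P → D . , ,], [P → D . x] }  — shift
  I7: { [B → n n P .] }  — reduce
  I8: { [P → D , . ,] }  — shift
  I9: { [P → D x .] }  — reduce
  I10: { [P → D , , .] }  — reduce

No state contains more than one complete item.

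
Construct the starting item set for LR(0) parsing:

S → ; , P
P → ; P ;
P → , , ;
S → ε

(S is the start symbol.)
First, augment the grammar with S' → S
I₀ = CLOSURE({ [S' → . S] }):
  [S' → . S] has the dot before S: add [S → . ; , P], [S → .]
No further items can be added.

I₀ = { [S → . ; , P], [S → .], [S' → . S] }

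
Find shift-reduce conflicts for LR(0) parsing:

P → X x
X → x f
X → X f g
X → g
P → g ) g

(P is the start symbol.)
A shift-reduce conflict occurs when an LR(0) state has both:
  - a complete (reduce) item [A → α .] (dot at the end), and
  - a shift item [B → β . c γ] (dot before a terminal).

Augment with P' → P and build the canonical LR(0) collection (I0 = CLOSURE({[P' → . P]}), then GOTO on every symbol after a dot until no new states appear). It has 11 states:
  I0: { [P → . X x], [P → . g ) g], [P' → . P], [X → . X f g], [X → . g], [X → . x f] }  — shift
  I1: { [P' → P .] }  — accept
  I2: { [P → X . x], [X → X . f g] }  — shift
  I3: { [P → g . ) g], [X → g .] }  — shift, reduce
  I4: { [X → x . f] }  — shift
  I5: { [X → x f .] }  — reduce
  I6: { [P → g ) . g] }  — shift
  I7: { [P → g ) g .] }  — reduce
  I8: { [X → X f . g] }  — shift
  I9: { [P → X x .] }  — reduce
  I10: { [X → X f g .] }  — reduce

I3 contains reduce item [X → g .] and shift item [P → g . ) g] — shift-reduce conflict.

Answer: Yes — I3: [X → g .] vs [P → g . ) g]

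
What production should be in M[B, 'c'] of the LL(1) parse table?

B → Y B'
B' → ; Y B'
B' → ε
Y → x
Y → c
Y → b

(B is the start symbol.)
To find M[B, 'c'], we find productions for B where 'c' is in the predict set (PREDICT(N → α) = (FIRST(α) \ {ε}) ∪ (FOLLOW(N) if α ⇒* ε)).

Relevant sets:
  FIRST(Y) = { 'b', 'c', 'x' }

B → Y B': PREDICT = { 'b', 'c', 'x' }
  'c' is in predict set, so this production goes in M[B, 'c']

M[B, 'c'] = B → Y B'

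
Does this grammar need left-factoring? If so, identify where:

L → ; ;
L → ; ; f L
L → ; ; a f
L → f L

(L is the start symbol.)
Left-factoring is needed when two productions for the same non-terminal
share a common prefix on the right-hand side.

Productions for L:
  L → ; ;
  L → ; ; f L
  L → ; ; a f
  L → f L

Found common prefix '; ;' in productions for L

Answer: Yes, L has productions with common prefix '; ;'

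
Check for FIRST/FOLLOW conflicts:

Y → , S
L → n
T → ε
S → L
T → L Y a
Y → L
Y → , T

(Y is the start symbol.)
Nullable non-terminals: T.
FIRST sets used below: FIRST(L) = { 'n' }

T: nullable alternative(s) T → ε; FOLLOW(T) = { $, 'a' }
  T → ε: FIRST \ {ε} = { } — this is the only nullable alternative, skip
  T → L Y a: FIRST \ {ε} = { 'n' } — disjoint from FOLLOW(T)

L, S, Y have no nullable alternative, so no FIRST/FOLLOW check is needed there.

No FIRST/FOLLOW conflicts found.

Answer: No FIRST/FOLLOW conflicts.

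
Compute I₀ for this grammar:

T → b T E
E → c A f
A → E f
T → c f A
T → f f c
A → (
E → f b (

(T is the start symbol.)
First, augment the grammar with T' → T
I₀ = CLOSURE({ [T' → . T] }):
  [T' → . T] has the dot before T: add [T → . b T E], [T → . c f A], [T → . f f c]
No further items can be added.

I₀ = { [T → . b T E], [T → . c f A], [T → . f f c], [T' → . T] }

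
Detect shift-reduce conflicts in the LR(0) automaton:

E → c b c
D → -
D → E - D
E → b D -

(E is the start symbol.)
Augment with E' → E and build the canonical LR(0) collection (I0 = CLOSURE({[E' → . E]}), then GOTO on every symbol after a dot until no new states appear). It has 12 states:
  I0: { [E → . b D -], [E → . c b c], [E' → . E] }  — shift
  I1: { [E' → E .] }  — accept
  I2: { [D → . -], [D → . E - D], [E → . b D -], [E → . c b c], [E → b . D -] }  — shift
  I3: { [E → c . b c] }  — shift
  I4: { [E → c b . c] }  — shift
  I5: { [E → c b c .] }  — reduce
  I6: { [D → - .] }  — reduce
  I7: { [E → b D . -] }  — shift
  I8: { [D → E . - D] }  — shift
  I9: { [D → . -], [D → . E - D], [D → E - . D], [E → . b D -], [E → . c b c] }  — shift
  I10: { [D → E - D .] }  — reduce
  I11: { [E → b D - .] }  — reduce

No state contains both a complete item and a shift item.

Answer: No shift-reduce conflicts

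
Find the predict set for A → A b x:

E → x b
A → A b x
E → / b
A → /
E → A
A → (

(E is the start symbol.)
{ '(', '/' }

PREDICT(A → A b x) = (FIRST(RHS) \ {ε}) ∪ (FOLLOW(A) if ε ∈ FIRST(RHS), i.e. RHS ⇒* ε)
FIRST(A) = { '(', '/' }
FIRST(A b x) = { '(', '/' }
ε ∉ FIRST(A b x), so FOLLOW(A) is not added.
PREDICT(A → A b x) = { '(', '/' }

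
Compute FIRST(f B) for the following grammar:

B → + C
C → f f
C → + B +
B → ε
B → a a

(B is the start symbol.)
To compute FIRST(f B), process the symbols left to right:
Symbol f is a terminal. Add 'f' and stop.
FIRST(f B) = { 'f' }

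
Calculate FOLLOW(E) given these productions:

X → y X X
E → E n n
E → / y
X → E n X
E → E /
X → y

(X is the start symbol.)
In E → E n n: E is followed by n n, add FIRST(n n) \ {ε} = { 'n' }
In X → E n X: E is followed by n X, add FIRST(n X) \ {ε} = { 'n' }
In E → E /: E is followed by '/', add FIRST('/') \ {ε} = { '/' }

Taking the union: FOLLOW(E) = { '/', 'n' }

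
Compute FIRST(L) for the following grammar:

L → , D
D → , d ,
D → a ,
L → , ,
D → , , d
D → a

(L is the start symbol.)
To compute FIRST(L), examine every production with L on the left-hand side, reading each right-hand side left to right until a non-nullable symbol is reached.

From L → , D:
  - ',' is a terminal: add ',' and stop
From L → , ,:
  - ',' is a terminal: add ',' and stop

Collecting: FIRST(L) = { ',' }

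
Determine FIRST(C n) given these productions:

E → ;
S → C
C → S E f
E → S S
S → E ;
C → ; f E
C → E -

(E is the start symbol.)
{ ';' }

FIRST sets of the non-terminals involved (from the grammar, by fixed-point iteration):
  FIRST(C) = { ';' }

To compute FIRST(C n), process the symbols left to right:
Symbol C is a non-terminal. Add FIRST(C) \ {ε} = { ';' }
C is not nullable (ε ∉ FIRST(C)), so stop here.
FIRST(C n) = { ';' }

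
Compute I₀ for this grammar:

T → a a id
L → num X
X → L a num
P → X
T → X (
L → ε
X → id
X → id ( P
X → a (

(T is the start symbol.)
{ [L → . num X], [L → .], [T → . X (], [T → . a a id], [T' → . T], [X → . L a num], [X → . a (], [X → . id ( P], [X → . id] }

First, augment the grammar with T' → T
I₀ = CLOSURE({ [T' → . T] }):
  [T' → . T] has the dot before T: add [T → . a a id], [T → . X (]
  [T → . X (] has the dot before X: add [X → . L a num], [X → . id], [X → . id ( P], [X → . a (]
  [X → . L a num] has the dot before L: add [L → . num X], [L → .]
No further items can be added.

I₀ = { [L → . num X], [L → .], [T → . X (], [T → . a a id], [T' → . T], [X → . L a num], [X → . a (], [X → . id ( P], [X → . id] }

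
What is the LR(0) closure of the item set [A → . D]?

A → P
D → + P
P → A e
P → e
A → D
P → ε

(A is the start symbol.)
Start with: [A → . D]
  [A → . D] has the dot before D: add [D → . + P]
No further items can be added.

CLOSURE = { [A → . D], [D → . + P] }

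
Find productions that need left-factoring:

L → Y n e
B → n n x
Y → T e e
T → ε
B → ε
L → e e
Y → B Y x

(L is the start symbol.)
Left-factoring is needed when two productions for the same non-terminal
share a common prefix on the right-hand side.

Productions for L:
  L → Y n e
  L → e e
Productions for B:
  B → n n x
  B → ε
Productions for Y:
  Y → T e e
  Y → B Y x

No common prefixes found.

Answer: No, left-factoring is not needed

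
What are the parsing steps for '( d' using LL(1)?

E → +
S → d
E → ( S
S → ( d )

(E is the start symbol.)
LL(1) parsing maintains a stack (initially the start symbol over $) and the input. At each step: if the stack top is a terminal, match it against the current input token; if it is a non-terminal N, replace it with the RHS of M[N, lookahead] (the unique production whose predict set contains the lookahead).

Stack is shown with the top on the left.

Stack  Input  Action
--------------------
E $    ( d $  output E → ( S
( S $  ( d $  match '('
S $    d $    output S → d
d $    d $    match 'd'
$      $      accept

The string is accepted.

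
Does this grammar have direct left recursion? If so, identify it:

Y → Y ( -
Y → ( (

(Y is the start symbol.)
Y → Y ( -: LEFT RECURSIVE (starts with Y)
Y → ( (: starts with '('

The grammar has direct left recursion on: Y.

Answer: Yes, Y is left-recursive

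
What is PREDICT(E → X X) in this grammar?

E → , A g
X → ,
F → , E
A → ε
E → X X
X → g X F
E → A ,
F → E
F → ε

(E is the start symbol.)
{ ',', 'g' }

PREDICT(E → X X) = (FIRST(RHS) \ {ε}) ∪ (FOLLOW(E) if ε ∈ FIRST(RHS), i.e. RHS ⇒* ε)
FIRST(X) = { ',', 'g' }
FIRST(X X) = { ',', 'g' }
ε ∉ FIRST(X X), so FOLLOW(E) is not added.
PREDICT(E → X X) = { ',', 'g' }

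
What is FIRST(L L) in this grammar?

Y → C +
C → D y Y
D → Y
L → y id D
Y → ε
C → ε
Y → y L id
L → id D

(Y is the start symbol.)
FIRST sets of the non-terminals involved (from the grammar, by fixed-point iteration):
  FIRST(L) = { 'id', 'y' }

To compute FIRST(L L), process the symbols left to right:
Symbol L is a non-terminal. Add FIRST(L) \ {ε} = { 'id', 'y' }
L is not nullable (ε ∉ FIRST(L)), so stop here.
FIRST(L L) = { 'id', 'y' }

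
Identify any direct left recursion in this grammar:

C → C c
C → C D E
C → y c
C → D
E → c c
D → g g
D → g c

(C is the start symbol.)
Direct left recursion occurs when N → N α for some non-terminal N (the right-hand side begins with the left-hand side itself).

C → C c: LEFT RECURSIVE (starts with C)
C → C D E: LEFT RECURSIVE (starts with C)
C → y c: starts with y
C → D: starts with D
E → c c: starts with c
D → g g: starts with g
D → g c: starts with g

The grammar has direct left recursion on: C.

Answer: Yes, C is left-recursive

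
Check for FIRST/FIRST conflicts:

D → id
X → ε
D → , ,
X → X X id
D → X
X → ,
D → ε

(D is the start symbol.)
Yes. D → id / D → X on { 'id' }; D → ',' ',' / D → X on { ',' }; D → X / D → ε on { ε }; X → X X id / X → ',' on { ',' }

FIRST sets of the non-terminals at (or reachable through a nullable prefix from) the front of some alternative:
  FIRST(X) = { ',', 'id', ε }

Productions for D:
  D → id: FIRST = { 'id' }
  D → , ,: FIRST = { ',' }
  D → X: FIRST = { ',', 'id', ε }
  D → ε: FIRST = { ε }
Productions for X:
  X → ε: FIRST = { ε }
  X → X X id: FIRST = { ',', 'id' }
  X → ,: FIRST = { ',' }

Conflict for D: D → id and D → X
  Overlap: { 'id' }
Conflict for D: D → , , and D → X
  Overlap: { ',' }
Conflict for D: D → X and D → ε
  Overlap: { ε }
Conflict for X: X → X X id and X → ,
  Overlap: { ',' }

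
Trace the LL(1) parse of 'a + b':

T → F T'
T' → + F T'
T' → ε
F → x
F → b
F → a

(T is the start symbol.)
LL(1) parsing maintains a stack (initially the start symbol over $) and the input. At each step: if the stack top is a terminal, match it against the current input token; if it is a non-terminal N, replace it with the RHS of M[N, lookahead] (the unique production whose predict set contains the lookahead).

Stack is shown with the top on the left.

Stack     Input    Action
-------------------------
T $       a + b $  output T → F T'
F T' $    a + b $  output F → a
a T' $    a + b $  match 'a'
T' $      + b $    output T' → + F T'
+ F T' $  + b $    match '+'
F T' $    b $      output F → b
b T' $    b $      match 'b'
T' $      $        output T' → ε
$         $        accept

The string is accepted.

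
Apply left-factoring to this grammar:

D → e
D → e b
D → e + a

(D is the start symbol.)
D → e D'
D' → ε
D' → b
D' → + a

Left-factoring transforms A → αβ₁ | αβ₂ into A → αA' and A' → β₁ | β₂
(α is the longest common prefix among the alternatives). Repeat until
no nonterminal has two alternatives with a common prefix.

Round 1: D has alternatives sharing prefix 'e'. Introduce D': D → e D'
  Add: D' → ε
  Add: D' → b
  Add: D' → + a

No remaining common prefixes — done.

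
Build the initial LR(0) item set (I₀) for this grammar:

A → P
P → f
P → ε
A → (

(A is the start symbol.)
First, augment the grammar with A' → A
I₀ = CLOSURE({ [A' → . A] }):
  [A' → . A] has the dot before A: add [A → . P], [A → . (]
  [A → . P] has the dot before P: add [P → . f], [P → .]
No further items can be added.

I₀ = { [A → . (], [A → . P], [A' → . A], [P → . f], [P → .] }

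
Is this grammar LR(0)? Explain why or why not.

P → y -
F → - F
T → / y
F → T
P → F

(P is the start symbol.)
Yes, the grammar is LR(0)

A grammar is LR(0) if no state in the canonical LR(0) collection has:
  - both a shift item (dot before a terminal) and a complete item (shift-reduce conflict), or
  - two or more complete items (reduce-reduce conflict; the accept item [P' → P .] counts as a complete item here).

Augment with P' → P and build the canonical LR(0) collection (I0 = CLOSURE({[P' → . P]}), then GOTO on every symbol after a dot until no new states appear). It has 10 states:
  I0: { [F → . - F], [F → . T], [P → . F], [P → . y -], [P' → . P], [T → . / y] }  — shift
  I1: { [F → - . F], [F → . - F], [F → . T], [T → . / y] }  — shift
  I2: { [T → / . y] }  — shift
  I3: { [P → F .] }  — reduce
  I4: { [P' → P .] }  — accept
  I5: { [F → T .] }  — reduce
  I6: { [P → y . -] }  — shift
  I7: { [P → y - .] }  — reduce
  I8: { [T → / y .] }  — reduce
  I9: { [F → - F .] }  — reduce

Every state is either a pure shift/goto state or contains exactly one complete item and nothing to shift — no conflicts. The grammar is LR(0).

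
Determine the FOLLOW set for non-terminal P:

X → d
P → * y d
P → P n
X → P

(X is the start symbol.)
{ $, 'n' }

To compute FOLLOW(P), find every occurrence of P on a right-hand side N → α P β: add FIRST(β) \ {ε}, and if β is empty or nullable also add FOLLOW(N). Iterate to a fixed point.

In P → P n: P is followed by n, add FIRST(n) \ {ε} = { 'n' }
In X → P: P is at the end, add FOLLOW(X)

The FOLLOW sets referred to above (computed the same way, to a fixed point):
  FOLLOW(X) = { $ }

Taking the union: FOLLOW(P) = { $, 'n' }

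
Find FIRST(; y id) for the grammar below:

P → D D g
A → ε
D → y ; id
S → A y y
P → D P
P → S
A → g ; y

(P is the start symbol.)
{ ';' }

To compute FIRST(; y id), process the symbols left to right:
Symbol ; is a terminal. Add ';' and stop.
FIRST(; y id) = { ';' }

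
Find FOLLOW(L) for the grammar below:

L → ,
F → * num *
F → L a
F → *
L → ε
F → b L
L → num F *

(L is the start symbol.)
{ $, '*', 'a' }

To compute FOLLOW(L), find every occurrence of L on a right-hand side N → α L β: add FIRST(β) \ {ε}, and if β is empty or nullable also add FOLLOW(N). Iterate to a fixed point.

L is the start symbol, so $ ∈ FOLLOW(L).
In F → L a: L is followed by a, add FIRST(a) \ {ε} = { 'a' }
In F → b L: L is at the end, add FOLLOW(F)

The FOLLOW sets referred to above (computed the same way, to a fixed point):
  FOLLOW(F) = { '*' }

Taking the union: FOLLOW(L) = { $, '*', 'a' }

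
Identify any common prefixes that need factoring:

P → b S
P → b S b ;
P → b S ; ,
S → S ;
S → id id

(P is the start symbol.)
Left-factoring is needed when two productions for the same non-terminal
share a common prefix on the right-hand side.

Productions for P:
  P → b S
  P → b S b ;
  P → b S ; ,
Productions for S:
  S → S ;
  S → id id

Found common prefix 'b S' in productions for P

Answer: Yes, P has productions with common prefix 'b S'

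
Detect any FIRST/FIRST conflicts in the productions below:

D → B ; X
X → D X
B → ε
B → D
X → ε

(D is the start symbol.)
FIRST sets of the non-terminals at (or reachable through a nullable prefix from) the front of some alternative:
  FIRST(D) = { ';' }

Productions for X:
  X → D X: FIRST = { ';' }
  X → ε: FIRST = { ε }
Productions for B:
  B → ε: FIRST = { ε }
  B → D: FIRST = { ';' }
D has only one production, so no FIRST/FIRST conflict is possible there.

All alternatives of each non-terminal have pairwise disjoint FIRST sets.

Answer: No FIRST/FIRST conflicts.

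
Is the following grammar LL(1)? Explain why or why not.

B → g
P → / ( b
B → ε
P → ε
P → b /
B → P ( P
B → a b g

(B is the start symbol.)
Yes, the grammar is LL(1).

A grammar is LL(1) if for each non-terminal N with multiple productions, the predict sets of those productions are pairwise disjoint, where PREDICT(N → α) = (FIRST(α) \ {ε}) ∪ (FOLLOW(N) if α ⇒* ε).

Relevant sets:
  FIRST(P) = { '/', 'b', ε }
  FOLLOW(B) = { $ }
  FOLLOW(P) = { $, '(' }

For B:
  PREDICT(B → g) = { 'g' }
  PREDICT(B → ε) = { $ }
  PREDICT(B → P '(' P) = { '(', '/', 'b' }
  PREDICT(B → a b g) = { 'a' }
For P:
  PREDICT(P → '/' '(' b) = { '/' }
  PREDICT(P → ε) = { $, '(' }
  PREDICT(P → b '/') = { 'b' }

All predict sets are disjoint. The grammar IS LL(1).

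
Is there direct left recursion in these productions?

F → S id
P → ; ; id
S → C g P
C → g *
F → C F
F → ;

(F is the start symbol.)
Direct left recursion occurs when N → N α for some non-terminal N (the right-hand side begins with the left-hand side itself).

F → S id: starts with S
P → ; ; id: starts with ';'
S → C g P: starts with C
C → g *: starts with g
F → C F: starts with C
F → ;: starts with ';'

No direct left recursion found.

Answer: No direct left recursion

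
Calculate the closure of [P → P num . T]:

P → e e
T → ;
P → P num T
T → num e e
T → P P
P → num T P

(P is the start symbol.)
To compute CLOSURE, for each item [A → α.Bβ] where B is a non-terminal, add [B → .γ] for all productions B → γ; repeat for the newly added items until nothing changes.

Start with: [P → P num . T]
  [P → P num . T] has the dot before T: add [T → . ;], [T → . num e e], [T → . P P]
  [T → . P P] has the dot before P: add [P → . e e], [P → . P num T], [P → . num T P]
No further items can be added.

CLOSURE = { [P → . P num T], [P → . e e], [P → . num T P], [P → P num . T], [T → . ;], [T → . P P], [T → . num e e] }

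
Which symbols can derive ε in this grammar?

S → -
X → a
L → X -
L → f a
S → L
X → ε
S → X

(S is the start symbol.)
A non-terminal is nullable if it can derive ε (the empty string): either it has an ε-production, or it has a production whose right-hand side consists entirely of nullable non-terminals.

ε-productions: X → ε
So X is immediately nullable.
S → X: every symbol on the right is nullable, so S is nullable too.
No further non-terminal can be added: every production for the remaining non-terminals contains a terminal or a non-nullable non-terminal.
Nullable = { 'S', 'X' }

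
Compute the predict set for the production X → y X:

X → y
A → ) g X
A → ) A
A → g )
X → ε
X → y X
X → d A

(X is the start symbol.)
{ 'y' }

PREDICT(X → y X) = (FIRST(RHS) \ {ε}) ∪ (FOLLOW(X) if ε ∈ FIRST(RHS), i.e. RHS ⇒* ε)
FIRST(y X) = { 'y' }
ε ∉ FIRST(y X), so FOLLOW(X) is not added.
PREDICT(X → y X) = { 'y' }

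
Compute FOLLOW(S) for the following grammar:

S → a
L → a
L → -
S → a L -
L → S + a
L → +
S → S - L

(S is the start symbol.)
{ $, '+', '-' }

To compute FOLLOW(S), find every occurrence of S on a right-hand side N → α S β: add FIRST(β) \ {ε}, and if β is empty or nullable also add FOLLOW(N). Iterate to a fixed point.

S is the start symbol, so $ ∈ FOLLOW(S).
In L → S + a: S is followed by '+' a, add FIRST('+' a) \ {ε} = { '+' }
In S → S - L: S is followed by '-' L, add FIRST('-' L) \ {ε} = { '-' }

Taking the union: FOLLOW(S) = { $, '+', '-' }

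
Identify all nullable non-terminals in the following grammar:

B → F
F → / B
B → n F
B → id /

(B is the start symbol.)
A non-terminal is nullable if it can derive ε (the empty string): either it has an ε-production, or it has a production whose right-hand side consists entirely of nullable non-terminals.

There are no ε-productions, so no non-terminal can derive ε.
No non-terminals are nullable.

Answer: None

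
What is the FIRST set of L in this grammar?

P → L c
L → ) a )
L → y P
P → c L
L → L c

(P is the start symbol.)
{ ')', 'y' }

To compute FIRST(L), examine every production with L on the left-hand side, reading each right-hand side left to right until a non-nullable symbol is reached.

From L → ) a ):
  - ')' is a terminal: add ')' and stop
From L → y P:
  - y is a terminal: add 'y' and stop
From L → L c:
  - L is the symbol being defined: contributes nothing new
    L is not nullable, so stop

Collecting: FIRST(L) = { ')', 'y' }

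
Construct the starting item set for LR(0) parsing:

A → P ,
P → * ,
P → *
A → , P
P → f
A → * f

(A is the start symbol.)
{ [A → . * f], [A → . , P], [A → . P ,], [A' → . A], [P → . * ,], [P → . *], [P → . f] }

First, augment the grammar with A' → A
I₀ = CLOSURE({ [A' → . A] }):
  [A' → . A] has the dot before A: add [A → . P ,], [A → . , P], [A → . * f]
  [A → . P ,] has the dot before P: add [P → . * ,], [P → . *], [P → . f]
No further items can be added.

I₀ = { [A → . * f], [A → . , P], [A → . P ,], [A' → . A], [P → . * ,], [P → . *], [P → . f] }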